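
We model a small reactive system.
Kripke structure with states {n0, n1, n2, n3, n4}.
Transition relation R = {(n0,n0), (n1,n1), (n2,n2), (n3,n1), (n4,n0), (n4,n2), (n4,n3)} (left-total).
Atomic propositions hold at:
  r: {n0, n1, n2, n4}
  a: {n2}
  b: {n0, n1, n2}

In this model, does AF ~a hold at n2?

Sat(~a) = {n0, n1, n3, n4}
AF ~a: least fixpoint, start Z0 = {n0, n1, n3, n4}, add states with every successor in Z. Already a fixed point.
Sat(AF ~a) = {n0, n1, n3, n4}
n2 ∉ Sat(AF ~a) = {n0, n1, n3, n4}, so the formula does not hold at n2.

No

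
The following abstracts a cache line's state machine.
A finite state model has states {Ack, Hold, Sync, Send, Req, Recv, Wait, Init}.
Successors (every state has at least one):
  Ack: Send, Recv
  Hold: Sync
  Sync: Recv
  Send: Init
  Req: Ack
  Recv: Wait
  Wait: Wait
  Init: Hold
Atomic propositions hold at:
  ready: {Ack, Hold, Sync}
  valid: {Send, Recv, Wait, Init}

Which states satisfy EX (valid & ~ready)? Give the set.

Sat(~ready) = {Send, Req, Recv, Wait, Init}
Sat(valid & ~ready) = {Send, Recv, Wait, Init}
Sat(EX (valid & ~ready)) = {s : some successor in {Send, Recv, Wait, Init}} = {Ack, Sync, Send, Recv, Wait}

{Ack, Sync, Send, Recv, Wait}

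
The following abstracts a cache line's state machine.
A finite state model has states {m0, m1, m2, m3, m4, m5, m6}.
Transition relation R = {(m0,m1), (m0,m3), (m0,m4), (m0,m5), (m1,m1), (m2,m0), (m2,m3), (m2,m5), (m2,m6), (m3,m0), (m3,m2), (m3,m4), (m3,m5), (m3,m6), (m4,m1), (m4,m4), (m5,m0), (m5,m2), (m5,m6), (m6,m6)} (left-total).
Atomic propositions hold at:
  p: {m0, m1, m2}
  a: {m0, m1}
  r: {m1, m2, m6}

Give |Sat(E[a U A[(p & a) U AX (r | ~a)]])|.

Sat(p & a) = {m0, m1}
Sat(~a) = {m2, m3, m4, m5, m6}
Sat(r | ~a) = {m1, m2, m3, m4, m5, m6}
Sat(AX (r | ~a)) = {s : every successor in {m1, m2, m3, m4, m5, m6}} = {m0, m1, m4, m6}
A[(p & a) U AX (r | ~a)]: least fixpoint, start Z0 = Sat(AX (r | ~a)) = {m0, m1, m4, m6}, add states in Sat(p & a) with every successor in Z. Already a fixed point.
Sat(A[(p & a) U AX (r | ~a)]) = {m0, m1, m4, m6}
E[a U A[(p & a) U AX (r | ~a)]]: least fixpoint, start Z0 = Sat(A[(p & a) U AX (r | ~a)]) = {m0, m1, m4, m6}, add states in Sat(a) with some successor in Z. Already a fixed point.
Sat(E[a U A[(p & a) U AX (r | ~a)]]) = {m0, m1, m4, m6}
|Sat(E[a U A[(p & a) U AX (r | ~a)]])| = |{m0, m1, m4, m6}| = 4.

4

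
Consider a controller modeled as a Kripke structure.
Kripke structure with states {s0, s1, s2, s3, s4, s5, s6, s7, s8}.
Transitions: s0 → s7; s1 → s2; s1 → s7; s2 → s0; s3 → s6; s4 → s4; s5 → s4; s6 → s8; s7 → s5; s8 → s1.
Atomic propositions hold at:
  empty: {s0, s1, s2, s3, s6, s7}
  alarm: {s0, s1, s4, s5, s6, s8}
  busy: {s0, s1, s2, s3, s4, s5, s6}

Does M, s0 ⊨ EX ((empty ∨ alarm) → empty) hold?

Yes

Sat(empty ∨ alarm) = {s0, s1, s2, s3, s4, s5, s6, s7, s8}
Sat((empty ∨ alarm) → empty) = {s0, s1, s2, s3, s6, s7}
Sat(EX ((empty ∨ alarm) → empty)) = {s : some successor in {s0, s1, s2, s3, s6, s7}} = {s0, s1, s2, s3, s8}
s0 ∈ Sat(EX ((empty ∨ alarm) → empty)) = {s0, s1, s2, s3, s8}, so the formula holds at s0.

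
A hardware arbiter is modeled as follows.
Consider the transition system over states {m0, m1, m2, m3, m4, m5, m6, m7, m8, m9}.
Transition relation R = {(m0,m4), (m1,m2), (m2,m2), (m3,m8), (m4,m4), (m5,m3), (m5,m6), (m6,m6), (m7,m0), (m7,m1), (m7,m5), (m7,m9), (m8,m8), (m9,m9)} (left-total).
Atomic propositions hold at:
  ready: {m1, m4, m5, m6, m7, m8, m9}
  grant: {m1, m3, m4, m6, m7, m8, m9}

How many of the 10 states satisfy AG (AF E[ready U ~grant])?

Sat(~grant) = {m0, m2, m5}
E[ready U ~grant]: least fixpoint, start Z0 = Sat(~grant) = {m0, m2, m5}, add states in Sat(ready) with some successor in Z. Z1 = {m0, m1, m2, m5, m7}; fixed.
Sat(E[ready U ~grant]) = {m0, m1, m2, m5, m7}
AF E[ready U ~grant]: least fixpoint, start Z0 = {m0, m1, m2, m5, m7}, add states with every successor in Z. Already a fixed point.
Sat(AF E[ready U ~grant]) = {m0, m1, m2, m5, m7}
AG (AF E[ready U ~grant]): greatest fixpoint, start Z0 = {m0, m1, m2, m5, m7}, keep only states in Sat with every successor in Z. Z1 = {m1, m2}; fixed.
Sat(AG (AF E[ready U ~grant])) = {m1, m2}
|Sat(AG (AF E[ready U ~grant]))| = |{m1, m2}| = 2.

2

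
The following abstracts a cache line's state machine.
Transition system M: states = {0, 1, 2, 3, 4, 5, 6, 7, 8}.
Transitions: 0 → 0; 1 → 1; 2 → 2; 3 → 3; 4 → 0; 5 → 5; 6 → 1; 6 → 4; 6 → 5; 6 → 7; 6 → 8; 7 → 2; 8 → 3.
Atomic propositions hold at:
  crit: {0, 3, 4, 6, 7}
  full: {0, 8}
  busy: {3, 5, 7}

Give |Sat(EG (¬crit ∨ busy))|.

6

Sat(¬crit) = {1, 2, 5, 8}
Sat(¬crit ∨ busy) = {1, 2, 3, 5, 7, 8}
EG (¬crit ∨ busy): greatest fixpoint, start Z0 = {1, 2, 3, 5, 7, 8}, keep only states in Sat with some successor in Z. Already a fixed point.
Sat(EG (¬crit ∨ busy)) = {1, 2, 3, 5, 7, 8}
|Sat(EG (¬crit ∨ busy))| = |{1, 2, 3, 5, 7, 8}| = 6.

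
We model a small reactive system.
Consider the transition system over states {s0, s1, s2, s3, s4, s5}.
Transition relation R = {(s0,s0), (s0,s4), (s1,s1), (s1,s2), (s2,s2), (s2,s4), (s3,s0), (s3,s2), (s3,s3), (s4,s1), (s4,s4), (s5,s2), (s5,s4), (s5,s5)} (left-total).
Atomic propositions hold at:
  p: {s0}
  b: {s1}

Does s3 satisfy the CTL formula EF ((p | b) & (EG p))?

Yes

Sat(p | b) = {s0, s1}
EG p: greatest fixpoint, start Z0 = {s0}, keep only states in Sat with some successor in Z. Already a fixed point.
Sat(EG p) = {s0}
Sat((p | b) & (EG p)) = {s0}
EF ((p | b) & (EG p)): least fixpoint, start Z0 = {s0}, add states with some successor in Z. Z1 = {s0, s3}; fixed.
Sat(EF ((p | b) & (EG p))) = {s0, s3}
s3 ∈ Sat(EF ((p | b) & (EG p))) = {s0, s3}, so the formula holds at s3.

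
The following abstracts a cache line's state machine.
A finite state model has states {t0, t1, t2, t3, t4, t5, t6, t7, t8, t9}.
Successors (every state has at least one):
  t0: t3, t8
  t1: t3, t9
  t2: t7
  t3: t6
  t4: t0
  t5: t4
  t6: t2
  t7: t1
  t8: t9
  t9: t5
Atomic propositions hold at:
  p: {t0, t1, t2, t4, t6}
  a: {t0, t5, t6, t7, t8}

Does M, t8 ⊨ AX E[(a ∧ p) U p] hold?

Sat(a ∧ p) = {t0, t6}
E[(a ∧ p) U p]: least fixpoint, start Z0 = Sat(p) = {t0, t1, t2, t4, t6}, add states in Sat(a ∧ p) with some successor in Z. Already a fixed point.
Sat(E[(a ∧ p) U p]) = {t0, t1, t2, t4, t6}
Sat(AX E[(a ∧ p) U p]) = {s : every successor in {t0, t1, t2, t4, t6}} = {t3, t4, t5, t6, t7}
t8 ∉ Sat(AX E[(a ∧ p) U p]) = {t3, t4, t5, t6, t7}, so the formula does not hold at t8.

No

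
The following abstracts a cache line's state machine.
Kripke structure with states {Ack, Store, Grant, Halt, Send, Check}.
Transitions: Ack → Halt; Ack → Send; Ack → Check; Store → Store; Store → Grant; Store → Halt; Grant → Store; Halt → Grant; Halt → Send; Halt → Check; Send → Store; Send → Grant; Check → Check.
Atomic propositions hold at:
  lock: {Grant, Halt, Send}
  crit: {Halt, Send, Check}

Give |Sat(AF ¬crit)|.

4

Sat(¬crit) = {Ack, Store, Grant}
AF ¬crit: least fixpoint, start Z0 = {Ack, Store, Grant}, add states with every successor in Z. Z1 = {Ack, Store, Grant, Send}; fixed.
Sat(AF ¬crit) = {Ack, Store, Grant, Send}
|Sat(AF ¬crit)| = |{Ack, Store, Grant, Send}| = 4.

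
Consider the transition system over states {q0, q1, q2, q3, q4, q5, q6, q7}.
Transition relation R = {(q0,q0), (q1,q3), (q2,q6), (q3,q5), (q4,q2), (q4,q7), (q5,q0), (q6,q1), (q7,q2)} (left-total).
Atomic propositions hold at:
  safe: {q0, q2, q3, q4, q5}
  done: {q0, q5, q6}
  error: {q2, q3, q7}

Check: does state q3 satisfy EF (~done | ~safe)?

Yes

Sat(~done) = {q1, q2, q3, q4, q7}
Sat(~safe) = {q1, q6, q7}
Sat(~done | ~safe) = {q1, q2, q3, q4, q6, q7}
EF (~done | ~safe): least fixpoint, start Z0 = {q1, q2, q3, q4, q6, q7}, add states with some successor in Z. Already a fixed point.
Sat(EF (~done | ~safe)) = {q1, q2, q3, q4, q6, q7}
q3 ∈ Sat(EF (~done | ~safe)) = {q1, q2, q3, q4, q6, q7}, so the formula holds at q3.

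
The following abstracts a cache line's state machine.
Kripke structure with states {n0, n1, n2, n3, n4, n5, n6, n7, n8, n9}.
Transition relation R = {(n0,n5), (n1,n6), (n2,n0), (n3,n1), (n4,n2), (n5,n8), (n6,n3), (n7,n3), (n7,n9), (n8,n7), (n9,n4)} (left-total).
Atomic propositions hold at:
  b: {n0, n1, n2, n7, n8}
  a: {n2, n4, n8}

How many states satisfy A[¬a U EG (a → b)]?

Sat(¬a) = {n0, n1, n3, n5, n6, n7, n9}
Sat(a → b) = {n0, n1, n2, n3, n5, n6, n7, n8, n9}
EG (a → b): greatest fixpoint, start Z0 = {n0, n1, n2, n3, n5, n6, n7, n8, n9}, keep only states in Sat with some successor in Z. Z1 = {n0, n1, n2, n3, n5, n6, n7, n8}; fixed.
Sat(EG (a → b)) = {n0, n1, n2, n3, n5, n6, n7, n8}
A[¬a U EG (a → b)]: least fixpoint, start Z0 = Sat(EG (a → b)) = {n0, n1, n2, n3, n5, n6, n7, n8}, add states in Sat(¬a) with every successor in Z. Already a fixed point.
Sat(A[¬a U EG (a → b)]) = {n0, n1, n2, n3, n5, n6, n7, n8}
|Sat(A[¬a U EG (a → b)])| = |{n0, n1, n2, n3, n5, n6, n7, n8}| = 8.

8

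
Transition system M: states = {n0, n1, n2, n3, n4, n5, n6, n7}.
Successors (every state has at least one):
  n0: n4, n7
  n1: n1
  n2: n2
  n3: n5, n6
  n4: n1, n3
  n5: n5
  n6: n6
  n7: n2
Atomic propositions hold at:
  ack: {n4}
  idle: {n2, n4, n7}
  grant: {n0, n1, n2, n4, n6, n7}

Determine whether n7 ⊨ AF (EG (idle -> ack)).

Sat(idle -> ack) = {n0, n1, n3, n4, n5, n6}
EG (idle -> ack): greatest fixpoint, start Z0 = {n0, n1, n3, n4, n5, n6}, keep only states in Sat with some successor in Z. Already a fixed point.
Sat(EG (idle -> ack)) = {n0, n1, n3, n4, n5, n6}
AF (EG (idle -> ack)): least fixpoint, start Z0 = {n0, n1, n3, n4, n5, n6}, add states with every successor in Z. Already a fixed point.
Sat(AF (EG (idle -> ack))) = {n0, n1, n3, n4, n5, n6}
n7 ∉ Sat(AF (EG (idle -> ack))) = {n0, n1, n3, n4, n5, n6}, so the formula does not hold at n7.

No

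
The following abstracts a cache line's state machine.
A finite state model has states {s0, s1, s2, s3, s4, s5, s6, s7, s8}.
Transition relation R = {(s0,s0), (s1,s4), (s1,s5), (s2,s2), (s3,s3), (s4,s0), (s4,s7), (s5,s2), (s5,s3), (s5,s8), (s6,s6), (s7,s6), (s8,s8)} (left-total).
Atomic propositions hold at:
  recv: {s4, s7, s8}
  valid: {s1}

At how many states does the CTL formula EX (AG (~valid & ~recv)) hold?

Sat(~valid) = {s0, s2, s3, s4, s5, s6, s7, s8}
Sat(~recv) = {s0, s1, s2, s3, s5, s6}
Sat(~valid & ~recv) = {s0, s2, s3, s5, s6}
AG (~valid & ~recv): greatest fixpoint, start Z0 = {s0, s2, s3, s5, s6}, keep only states in Sat with every successor in Z. Z1 = {s0, s2, s3, s6}; fixed.
Sat(AG (~valid & ~recv)) = {s0, s2, s3, s6}
Sat(EX (AG (~valid & ~recv))) = {s : some successor in {s0, s2, s3, s6}} = {s0, s2, s3, s4, s5, s6, s7}
|Sat(EX (AG (~valid & ~recv)))| = |{s0, s2, s3, s4, s5, s6, s7}| = 7.

7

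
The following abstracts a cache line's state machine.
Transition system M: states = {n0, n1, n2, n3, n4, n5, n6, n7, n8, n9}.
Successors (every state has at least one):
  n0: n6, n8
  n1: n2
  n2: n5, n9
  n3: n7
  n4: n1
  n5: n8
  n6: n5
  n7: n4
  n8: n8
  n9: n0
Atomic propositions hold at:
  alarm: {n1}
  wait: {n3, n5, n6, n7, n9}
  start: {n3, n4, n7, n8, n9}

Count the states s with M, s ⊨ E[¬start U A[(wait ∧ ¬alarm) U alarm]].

Sat(¬start) = {n0, n1, n2, n5, n6}
Sat(¬alarm) = {n0, n2, n3, n4, n5, n6, n7, n8, n9}
Sat(wait ∧ ¬alarm) = {n3, n5, n6, n7, n9}
A[(wait ∧ ¬alarm) U alarm]: least fixpoint, start Z0 = Sat(alarm) = {n1}, add states in Sat(wait ∧ ¬alarm) with every successor in Z. Already a fixed point.
Sat(A[(wait ∧ ¬alarm) U alarm]) = {n1}
E[¬start U A[(wait ∧ ¬alarm) U alarm]]: least fixpoint, start Z0 = Sat(A[(wait ∧ ¬alarm) U alarm]) = {n1}, add states in Sat(¬start) with some successor in Z. Already a fixed point.
Sat(E[¬start U A[(wait ∧ ¬alarm) U alarm]]) = {n1}
|Sat(E[¬start U A[(wait ∧ ¬alarm) U alarm]])| = |{n1}| = 1.

1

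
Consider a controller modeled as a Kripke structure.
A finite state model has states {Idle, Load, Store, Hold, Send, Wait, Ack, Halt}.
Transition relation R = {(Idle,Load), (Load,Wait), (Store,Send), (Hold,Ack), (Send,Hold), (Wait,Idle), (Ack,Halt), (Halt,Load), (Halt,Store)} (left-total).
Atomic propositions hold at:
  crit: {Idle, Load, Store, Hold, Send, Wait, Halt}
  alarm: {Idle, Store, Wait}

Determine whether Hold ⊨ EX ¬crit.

Sat(¬crit) = {Ack}
Sat(EX ¬crit) = {s : some successor in {Ack}} = {Hold}
Hold ∈ Sat(EX ¬crit) = {Hold}, so the formula holds at Hold.

Yes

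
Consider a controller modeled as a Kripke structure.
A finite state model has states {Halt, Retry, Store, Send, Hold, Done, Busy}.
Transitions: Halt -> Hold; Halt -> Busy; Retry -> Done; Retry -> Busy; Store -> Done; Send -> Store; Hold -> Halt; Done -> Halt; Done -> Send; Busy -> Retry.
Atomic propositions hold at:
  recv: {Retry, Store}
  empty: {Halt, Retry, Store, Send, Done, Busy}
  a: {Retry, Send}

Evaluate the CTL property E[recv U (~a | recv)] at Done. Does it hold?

Yes

Sat(~a) = {Halt, Store, Hold, Done, Busy}
Sat(~a | recv) = {Halt, Retry, Store, Hold, Done, Busy}
E[recv U (~a | recv)]: least fixpoint, start Z0 = Sat((~a | recv)) = {Halt, Retry, Store, Hold, Done, Busy}, add states in Sat(recv) with some successor in Z. Already a fixed point.
Sat(E[recv U (~a | recv)]) = {Halt, Retry, Store, Hold, Done, Busy}
Done ∈ Sat(E[recv U (~a | recv)]) = {Halt, Retry, Store, Hold, Done, Busy}, so the formula holds at Done.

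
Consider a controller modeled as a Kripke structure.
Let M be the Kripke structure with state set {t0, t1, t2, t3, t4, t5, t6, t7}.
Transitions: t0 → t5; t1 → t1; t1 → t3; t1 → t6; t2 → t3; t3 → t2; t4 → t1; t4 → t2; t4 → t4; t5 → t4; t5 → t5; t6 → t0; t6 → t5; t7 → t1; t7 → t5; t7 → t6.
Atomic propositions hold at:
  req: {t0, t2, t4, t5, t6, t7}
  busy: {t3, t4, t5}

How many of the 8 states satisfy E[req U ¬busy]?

Sat(¬busy) = {t0, t1, t2, t6, t7}
E[req U ¬busy]: least fixpoint, start Z0 = Sat(¬busy) = {t0, t1, t2, t6, t7}, add states in Sat(req) with some successor in Z. Z1 = {t0, t1, t2, t4, t6, t7}; Z2 = {t0, t1, t2, t4, t5, t6, t7}; fixed.
Sat(E[req U ¬busy]) = {t0, t1, t2, t4, t5, t6, t7}
|Sat(E[req U ¬busy])| = |{t0, t1, t2, t4, t5, t6, t7}| = 7.

7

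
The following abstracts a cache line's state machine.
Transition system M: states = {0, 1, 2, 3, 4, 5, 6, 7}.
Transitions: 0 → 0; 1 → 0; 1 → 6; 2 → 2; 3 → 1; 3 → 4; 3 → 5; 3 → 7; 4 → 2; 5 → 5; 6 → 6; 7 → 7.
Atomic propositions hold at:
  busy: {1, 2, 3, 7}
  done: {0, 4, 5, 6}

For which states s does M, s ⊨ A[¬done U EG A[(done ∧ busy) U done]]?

Sat(¬done) = {1, 2, 3, 7}
Sat(done ∧ busy) = ∅
A[(done ∧ busy) U done]: least fixpoint, start Z0 = Sat(done) = {0, 4, 5, 6}, add states in Sat(done ∧ busy) with every successor in Z. Already a fixed point.
Sat(A[(done ∧ busy) U done]) = {0, 4, 5, 6}
EG A[(done ∧ busy) U done]: greatest fixpoint, start Z0 = {0, 4, 5, 6}, keep only states in Sat with some successor in Z. Z1 = {0, 5, 6}; fixed.
Sat(EG A[(done ∧ busy) U done]) = {0, 5, 6}
A[¬done U EG A[(done ∧ busy) U done]]: least fixpoint, start Z0 = Sat(EG A[(done ∧ busy) U done]) = {0, 5, 6}, add states in Sat(¬done) with every successor in Z. Z1 = {0, 1, 5, 6}; fixed.
Sat(A[¬done U EG A[(done ∧ busy) U done]]) = {0, 1, 5, 6}

{0, 1, 5, 6}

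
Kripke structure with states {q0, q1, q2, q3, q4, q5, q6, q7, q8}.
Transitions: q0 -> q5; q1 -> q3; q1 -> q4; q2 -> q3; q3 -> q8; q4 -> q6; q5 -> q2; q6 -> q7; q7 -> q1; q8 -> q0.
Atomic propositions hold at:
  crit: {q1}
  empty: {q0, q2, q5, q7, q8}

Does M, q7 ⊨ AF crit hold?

AF crit: least fixpoint, start Z0 = {q1}, add states with every successor in Z. Z1 = {q1, q7}; Z2 = {q1, q6, q7}; Z3 = {q1, q4, q6, q7}; fixed.
Sat(AF crit) = {q1, q4, q6, q7}
q7 ∈ Sat(AF crit) = {q1, q4, q6, q7}, so the formula holds at q7.

Yes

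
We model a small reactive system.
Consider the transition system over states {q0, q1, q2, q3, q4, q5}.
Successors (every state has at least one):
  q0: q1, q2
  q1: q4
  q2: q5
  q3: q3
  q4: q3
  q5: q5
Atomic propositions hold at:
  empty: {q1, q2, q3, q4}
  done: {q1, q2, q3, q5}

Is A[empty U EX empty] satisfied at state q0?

Sat(EX empty) = {s : some successor in {q1, q2, q3, q4}} = {q0, q1, q3, q4}
A[empty U EX empty]: least fixpoint, start Z0 = Sat(EX empty) = {q0, q1, q3, q4}, add states in Sat(empty) with every successor in Z. Already a fixed point.
Sat(A[empty U EX empty]) = {q0, q1, q3, q4}
q0 ∈ Sat(A[empty U EX empty]) = {q0, q1, q3, q4}, so the formula holds at q0.

Yes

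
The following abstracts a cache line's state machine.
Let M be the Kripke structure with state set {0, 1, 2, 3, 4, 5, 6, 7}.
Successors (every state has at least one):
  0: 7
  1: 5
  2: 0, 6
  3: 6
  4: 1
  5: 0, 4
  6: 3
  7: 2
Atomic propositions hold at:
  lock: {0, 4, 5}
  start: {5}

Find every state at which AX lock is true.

{1, 5}

Sat(AX lock) = {s : every successor in {0, 4, 5}} = {1, 5}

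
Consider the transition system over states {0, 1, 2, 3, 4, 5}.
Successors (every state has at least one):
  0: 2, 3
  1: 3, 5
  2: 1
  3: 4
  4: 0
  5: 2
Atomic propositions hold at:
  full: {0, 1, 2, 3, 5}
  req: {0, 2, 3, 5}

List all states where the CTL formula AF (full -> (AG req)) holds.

AG req: greatest fixpoint, start Z0 = {0, 2, 3, 5}, keep only states in Sat with every successor in Z. Z1 = {0, 5}; Z2 = ∅; fixed.
Sat(AG req) = ∅
Sat(full -> (AG req)) = {4}
AF (full -> (AG req)): least fixpoint, start Z0 = {4}, add states with every successor in Z. Z1 = {3, 4}; fixed.
Sat(AF (full -> (AG req))) = {3, 4}

{3, 4}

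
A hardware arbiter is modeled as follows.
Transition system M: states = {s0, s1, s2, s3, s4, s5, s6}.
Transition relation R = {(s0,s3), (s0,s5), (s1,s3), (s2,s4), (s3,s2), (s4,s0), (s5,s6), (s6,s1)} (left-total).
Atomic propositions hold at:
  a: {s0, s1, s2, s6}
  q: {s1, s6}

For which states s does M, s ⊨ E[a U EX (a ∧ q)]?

{s0, s5, s6}

Sat(a ∧ q) = {s1, s6}
Sat(EX (a ∧ q)) = {s : some successor in {s1, s6}} = {s5, s6}
E[a U EX (a ∧ q)]: least fixpoint, start Z0 = Sat(EX (a ∧ q)) = {s5, s6}, add states in Sat(a) with some successor in Z. Z1 = {s0, s5, s6}; fixed.
Sat(E[a U EX (a ∧ q)]) = {s0, s5, s6}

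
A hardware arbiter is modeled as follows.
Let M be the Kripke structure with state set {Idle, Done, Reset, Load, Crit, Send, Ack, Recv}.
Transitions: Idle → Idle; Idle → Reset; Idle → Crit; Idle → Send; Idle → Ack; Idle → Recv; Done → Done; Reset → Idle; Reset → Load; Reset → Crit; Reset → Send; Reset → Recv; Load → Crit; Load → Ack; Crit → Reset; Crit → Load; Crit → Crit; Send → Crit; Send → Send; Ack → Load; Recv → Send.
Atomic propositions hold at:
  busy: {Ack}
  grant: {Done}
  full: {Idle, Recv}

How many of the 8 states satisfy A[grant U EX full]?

Sat(EX full) = {s : some successor in {Idle, Recv}} = {Idle, Reset}
A[grant U EX full]: least fixpoint, start Z0 = Sat(EX full) = {Idle, Reset}, add states in Sat(grant) with every successor in Z. Already a fixed point.
Sat(A[grant U EX full]) = {Idle, Reset}
|Sat(A[grant U EX full])| = |{Idle, Reset}| = 2.

2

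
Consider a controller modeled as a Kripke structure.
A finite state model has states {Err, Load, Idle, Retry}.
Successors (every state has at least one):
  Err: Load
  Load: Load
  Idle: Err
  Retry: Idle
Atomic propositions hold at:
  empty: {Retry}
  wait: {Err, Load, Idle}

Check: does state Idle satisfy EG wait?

Yes

EG wait: greatest fixpoint, start Z0 = {Err, Load, Idle}, keep only states in Sat with some successor in Z. Already a fixed point.
Sat(EG wait) = {Err, Load, Idle}
Idle ∈ Sat(EG wait) = {Err, Load, Idle}, so the formula holds at Idle.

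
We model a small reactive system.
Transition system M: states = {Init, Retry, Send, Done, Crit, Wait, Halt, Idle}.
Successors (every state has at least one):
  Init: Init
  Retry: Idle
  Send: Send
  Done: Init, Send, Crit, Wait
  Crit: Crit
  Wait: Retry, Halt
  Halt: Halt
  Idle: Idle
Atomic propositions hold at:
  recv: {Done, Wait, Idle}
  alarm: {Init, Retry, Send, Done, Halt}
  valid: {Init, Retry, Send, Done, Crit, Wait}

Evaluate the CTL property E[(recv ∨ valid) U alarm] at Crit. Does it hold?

No

Sat(recv ∨ valid) = {Init, Retry, Send, Done, Crit, Wait, Idle}
E[(recv ∨ valid) U alarm]: least fixpoint, start Z0 = Sat(alarm) = {Init, Retry, Send, Done, Halt}, add states in Sat(recv ∨ valid) with some successor in Z. Z1 = {Init, Retry, Send, Done, Wait, Halt}; fixed.
Sat(E[(recv ∨ valid) U alarm]) = {Init, Retry, Send, Done, Wait, Halt}
Crit ∉ Sat(E[(recv ∨ valid) U alarm]) = {Init, Retry, Send, Done, Wait, Halt}, so the formula does not hold at Crit.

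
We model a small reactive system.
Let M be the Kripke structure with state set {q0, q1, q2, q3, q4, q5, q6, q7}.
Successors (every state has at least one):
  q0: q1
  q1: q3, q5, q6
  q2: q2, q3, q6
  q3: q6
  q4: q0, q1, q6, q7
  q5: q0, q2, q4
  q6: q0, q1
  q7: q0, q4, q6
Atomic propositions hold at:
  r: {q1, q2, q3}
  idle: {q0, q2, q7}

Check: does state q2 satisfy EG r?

EG r: greatest fixpoint, start Z0 = {q1, q2, q3}, keep only states in Sat with some successor in Z. Z1 = {q1, q2}; Z2 = {q2}; fixed.
Sat(EG r) = {q2}
q2 ∈ Sat(EG r) = {q2}, so the formula holds at q2.

Yes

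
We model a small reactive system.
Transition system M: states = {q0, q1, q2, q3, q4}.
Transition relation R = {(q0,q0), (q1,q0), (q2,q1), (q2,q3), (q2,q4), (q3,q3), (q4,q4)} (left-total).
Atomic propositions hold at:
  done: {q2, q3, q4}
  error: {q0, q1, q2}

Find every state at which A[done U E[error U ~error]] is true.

{q2, q3, q4}

Sat(~error) = {q3, q4}
E[error U ~error]: least fixpoint, start Z0 = Sat(~error) = {q3, q4}, add states in Sat(error) with some successor in Z. Z1 = {q2, q3, q4}; fixed.
Sat(E[error U ~error]) = {q2, q3, q4}
A[done U E[error U ~error]]: least fixpoint, start Z0 = Sat(E[error U ~error]) = {q2, q3, q4}, add states in Sat(done) with every successor in Z. Already a fixed point.
Sat(A[done U E[error U ~error]]) = {q2, q3, q4}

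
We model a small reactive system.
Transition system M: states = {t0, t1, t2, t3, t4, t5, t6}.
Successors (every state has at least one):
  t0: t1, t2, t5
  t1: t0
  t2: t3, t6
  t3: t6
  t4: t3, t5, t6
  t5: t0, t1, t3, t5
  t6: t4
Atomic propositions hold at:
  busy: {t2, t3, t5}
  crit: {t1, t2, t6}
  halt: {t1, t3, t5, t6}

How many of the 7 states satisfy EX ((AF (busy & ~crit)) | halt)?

5

Sat(~crit) = {t0, t3, t4, t5}
Sat(busy & ~crit) = {t3, t5}
AF (busy & ~crit): least fixpoint, start Z0 = {t3, t5}, add states with every successor in Z. Already a fixed point.
Sat(AF (busy & ~crit)) = {t3, t5}
Sat((AF (busy & ~crit)) | halt) = {t1, t3, t5, t6}
Sat(EX ((AF (busy & ~crit)) | halt)) = {s : some successor in {t1, t3, t5, t6}} = {t0, t2, t3, t4, t5}
|Sat(EX ((AF (busy & ~crit)) | halt))| = |{t0, t2, t3, t4, t5}| = 5.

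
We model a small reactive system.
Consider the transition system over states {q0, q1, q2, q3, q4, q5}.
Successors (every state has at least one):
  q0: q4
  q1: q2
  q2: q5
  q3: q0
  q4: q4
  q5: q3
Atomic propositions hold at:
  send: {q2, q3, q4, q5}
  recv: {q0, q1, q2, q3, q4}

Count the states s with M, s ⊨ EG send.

EG send: greatest fixpoint, start Z0 = {q2, q3, q4, q5}, keep only states in Sat with some successor in Z. Z1 = {q2, q4, q5}; Z2 = {q2, q4}; Z3 = {q4}; fixed.
Sat(EG send) = {q4}
|Sat(EG send)| = |{q4}| = 1.

1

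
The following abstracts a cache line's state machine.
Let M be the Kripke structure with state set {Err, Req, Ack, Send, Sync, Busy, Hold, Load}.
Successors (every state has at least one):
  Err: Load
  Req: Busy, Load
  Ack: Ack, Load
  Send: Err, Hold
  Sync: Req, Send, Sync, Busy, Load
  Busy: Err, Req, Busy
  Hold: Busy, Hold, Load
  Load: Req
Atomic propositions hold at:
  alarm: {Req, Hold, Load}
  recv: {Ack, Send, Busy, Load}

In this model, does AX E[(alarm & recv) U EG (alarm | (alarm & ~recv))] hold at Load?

Yes

Sat(alarm & recv) = {Load}
Sat(~recv) = {Err, Req, Sync, Hold}
Sat(alarm & ~recv) = {Req, Hold}
Sat(alarm | (alarm & ~recv)) = {Req, Hold, Load}
EG (alarm | (alarm & ~recv)): greatest fixpoint, start Z0 = {Req, Hold, Load}, keep only states in Sat with some successor in Z. Already a fixed point.
Sat(EG (alarm | (alarm & ~recv))) = {Req, Hold, Load}
E[(alarm & recv) U EG (alarm | (alarm & ~recv))]: least fixpoint, start Z0 = Sat(EG (alarm | (alarm & ~recv))) = {Req, Hold, Load}, add states in Sat(alarm & recv) with some successor in Z. Already a fixed point.
Sat(E[(alarm & recv) U EG (alarm | (alarm & ~recv))]) = {Req, Hold, Load}
Sat(AX E[(alarm & recv) U EG (alarm | (alarm & ~recv))]) = {s : every successor in {Req, Hold, Load}} = {Err, Load}
Load ∈ Sat(AX E[(alarm & recv) U EG (alarm | (alarm & ~recv))]) = {Err, Load}, so the formula holds at Load.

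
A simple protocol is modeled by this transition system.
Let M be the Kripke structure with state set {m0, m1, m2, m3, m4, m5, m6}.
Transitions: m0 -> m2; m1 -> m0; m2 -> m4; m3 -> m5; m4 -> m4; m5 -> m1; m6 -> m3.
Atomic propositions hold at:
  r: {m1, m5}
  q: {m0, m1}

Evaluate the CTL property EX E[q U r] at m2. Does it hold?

E[q U r]: least fixpoint, start Z0 = Sat(r) = {m1, m5}, add states in Sat(q) with some successor in Z. Already a fixed point.
Sat(E[q U r]) = {m1, m5}
Sat(EX E[q U r]) = {s : some successor in {m1, m5}} = {m3, m5}
m2 ∉ Sat(EX E[q U r]) = {m3, m5}, so the formula does not hold at m2.

No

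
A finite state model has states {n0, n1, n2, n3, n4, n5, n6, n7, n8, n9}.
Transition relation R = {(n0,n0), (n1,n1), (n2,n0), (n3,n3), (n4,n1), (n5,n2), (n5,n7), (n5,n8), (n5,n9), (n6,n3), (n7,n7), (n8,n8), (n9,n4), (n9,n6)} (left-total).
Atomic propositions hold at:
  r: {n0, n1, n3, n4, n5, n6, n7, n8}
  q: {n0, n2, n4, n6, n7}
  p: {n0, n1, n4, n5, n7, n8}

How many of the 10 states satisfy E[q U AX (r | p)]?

Sat(r | p) = {n0, n1, n3, n4, n5, n6, n7, n8}
Sat(AX (r | p)) = {s : every successor in {n0, n1, n3, n4, n5, n6, n7, n8}} = {n0, n1, n2, n3, n4, n6, n7, n8, n9}
E[q U AX (r | p)]: least fixpoint, start Z0 = Sat(AX (r | p)) = {n0, n1, n2, n3, n4, n6, n7, n8, n9}, add states in Sat(q) with some successor in Z. Already a fixed point.
Sat(E[q U AX (r | p)]) = {n0, n1, n2, n3, n4, n6, n7, n8, n9}
|Sat(E[q U AX (r | p)])| = |{n0, n1, n2, n3, n4, n6, n7, n8, n9}| = 9.

9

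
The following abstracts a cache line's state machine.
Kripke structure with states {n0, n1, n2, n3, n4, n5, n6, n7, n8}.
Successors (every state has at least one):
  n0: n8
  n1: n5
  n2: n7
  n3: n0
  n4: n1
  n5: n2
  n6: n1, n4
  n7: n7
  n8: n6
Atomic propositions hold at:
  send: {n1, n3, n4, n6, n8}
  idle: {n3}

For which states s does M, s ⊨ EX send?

Sat(EX send) = {s : some successor in {n1, n3, n4, n6, n8}} = {n0, n4, n6, n8}

{n0, n4, n6, n8}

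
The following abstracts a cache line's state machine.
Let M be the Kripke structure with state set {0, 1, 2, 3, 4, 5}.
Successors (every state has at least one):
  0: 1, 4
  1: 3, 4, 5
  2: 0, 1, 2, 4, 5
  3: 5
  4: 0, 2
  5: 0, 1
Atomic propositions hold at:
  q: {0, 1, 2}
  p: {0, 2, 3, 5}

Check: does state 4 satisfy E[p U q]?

E[p U q]: least fixpoint, start Z0 = Sat(q) = {0, 1, 2}, add states in Sat(p) with some successor in Z. Z1 = {0, 1, 2, 5}; Z2 = {0, 1, 2, 3, 5}; fixed.
Sat(E[p U q]) = {0, 1, 2, 3, 5}
4 ∉ Sat(E[p U q]) = {0, 1, 2, 3, 5}, so the formula does not hold at 4.

No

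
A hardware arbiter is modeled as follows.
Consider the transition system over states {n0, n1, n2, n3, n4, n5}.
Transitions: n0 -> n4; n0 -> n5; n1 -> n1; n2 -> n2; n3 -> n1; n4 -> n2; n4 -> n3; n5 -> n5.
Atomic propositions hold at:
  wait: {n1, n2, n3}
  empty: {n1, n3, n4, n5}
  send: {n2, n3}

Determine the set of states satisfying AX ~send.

{n0, n1, n3, n5}

Sat(~send) = {n0, n1, n4, n5}
Sat(AX ~send) = {s : every successor in {n0, n1, n4, n5}} = {n0, n1, n3, n5}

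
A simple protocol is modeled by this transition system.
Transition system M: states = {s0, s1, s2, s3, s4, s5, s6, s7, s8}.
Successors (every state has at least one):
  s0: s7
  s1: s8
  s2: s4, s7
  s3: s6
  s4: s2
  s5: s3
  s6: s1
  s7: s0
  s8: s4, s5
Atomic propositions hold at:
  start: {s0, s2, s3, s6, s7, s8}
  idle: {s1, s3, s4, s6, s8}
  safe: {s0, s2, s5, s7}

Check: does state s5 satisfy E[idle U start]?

No

E[idle U start]: least fixpoint, start Z0 = Sat(start) = {s0, s2, s3, s6, s7, s8}, add states in Sat(idle) with some successor in Z. Z1 = {s0, s1, s2, s3, s4, s6, s7, s8}; fixed.
Sat(E[idle U start]) = {s0, s1, s2, s3, s4, s6, s7, s8}
s5 ∉ Sat(E[idle U start]) = {s0, s1, s2, s3, s4, s6, s7, s8}, so the formula does not hold at s5.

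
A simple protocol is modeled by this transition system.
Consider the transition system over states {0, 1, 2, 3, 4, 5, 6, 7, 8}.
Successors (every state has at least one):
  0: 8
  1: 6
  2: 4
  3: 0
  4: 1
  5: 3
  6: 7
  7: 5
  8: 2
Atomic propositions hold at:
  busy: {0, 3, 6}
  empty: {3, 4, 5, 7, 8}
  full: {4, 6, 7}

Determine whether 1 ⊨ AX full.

Sat(AX full) = {s : every successor in {4, 6, 7}} = {1, 2, 6}
1 ∈ Sat(AX full) = {1, 2, 6}, so the formula holds at 1.

Yes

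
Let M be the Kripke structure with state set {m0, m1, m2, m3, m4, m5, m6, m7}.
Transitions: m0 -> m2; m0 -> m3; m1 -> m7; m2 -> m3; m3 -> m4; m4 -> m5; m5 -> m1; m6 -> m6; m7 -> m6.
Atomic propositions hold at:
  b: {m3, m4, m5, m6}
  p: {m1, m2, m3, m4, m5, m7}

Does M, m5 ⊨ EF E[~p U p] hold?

Yes

Sat(~p) = {m0, m6}
E[~p U p]: least fixpoint, start Z0 = Sat(p) = {m1, m2, m3, m4, m5, m7}, add states in Sat(~p) with some successor in Z. Z1 = {m0, m1, m2, m3, m4, m5, m7}; fixed.
Sat(E[~p U p]) = {m0, m1, m2, m3, m4, m5, m7}
EF E[~p U p]: least fixpoint, start Z0 = {m0, m1, m2, m3, m4, m5, m7}, add states with some successor in Z. Already a fixed point.
Sat(EF E[~p U p]) = {m0, m1, m2, m3, m4, m5, m7}
m5 ∈ Sat(EF E[~p U p]) = {m0, m1, m2, m3, m4, m5, m7}, so the formula holds at m5.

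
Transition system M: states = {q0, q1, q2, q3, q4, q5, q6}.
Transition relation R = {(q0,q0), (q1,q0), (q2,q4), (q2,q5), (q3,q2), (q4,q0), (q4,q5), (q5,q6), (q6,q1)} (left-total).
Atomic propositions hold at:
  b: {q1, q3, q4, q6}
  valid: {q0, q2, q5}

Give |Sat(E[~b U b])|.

6

Sat(~b) = {q0, q2, q5}
E[~b U b]: least fixpoint, start Z0 = Sat(b) = {q1, q3, q4, q6}, add states in Sat(~b) with some successor in Z. Z1 = {q1, q2, q3, q4, q5, q6}; fixed.
Sat(E[~b U b]) = {q1, q2, q3, q4, q5, q6}
|Sat(E[~b U b])| = |{q1, q2, q3, q4, q5, q6}| = 6.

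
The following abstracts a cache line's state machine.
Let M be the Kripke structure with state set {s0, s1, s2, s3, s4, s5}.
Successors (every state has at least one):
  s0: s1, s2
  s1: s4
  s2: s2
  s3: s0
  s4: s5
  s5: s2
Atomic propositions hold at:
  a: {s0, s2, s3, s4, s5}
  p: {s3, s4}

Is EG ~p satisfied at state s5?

Yes

Sat(~p) = {s0, s1, s2, s5}
EG ~p: greatest fixpoint, start Z0 = {s0, s1, s2, s5}, keep only states in Sat with some successor in Z. Z1 = {s0, s2, s5}; fixed.
Sat(EG ~p) = {s0, s2, s5}
s5 ∈ Sat(EG ~p) = {s0, s2, s5}, so the formula holds at s5.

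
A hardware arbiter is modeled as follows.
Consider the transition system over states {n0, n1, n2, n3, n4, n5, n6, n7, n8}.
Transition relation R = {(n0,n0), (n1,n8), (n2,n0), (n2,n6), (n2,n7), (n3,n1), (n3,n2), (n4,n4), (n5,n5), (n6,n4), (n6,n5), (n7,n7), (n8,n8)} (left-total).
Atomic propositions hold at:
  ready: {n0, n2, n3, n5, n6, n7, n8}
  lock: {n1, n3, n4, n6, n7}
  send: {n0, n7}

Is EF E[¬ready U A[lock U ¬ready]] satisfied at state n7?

Sat(¬ready) = {n1, n4}
A[lock U ¬ready]: least fixpoint, start Z0 = Sat(¬ready) = {n1, n4}, add states in Sat(lock) with every successor in Z. Already a fixed point.
Sat(A[lock U ¬ready]) = {n1, n4}
E[¬ready U A[lock U ¬ready]]: least fixpoint, start Z0 = Sat(A[lock U ¬ready]) = {n1, n4}, add states in Sat(¬ready) with some successor in Z. Already a fixed point.
Sat(E[¬ready U A[lock U ¬ready]]) = {n1, n4}
EF E[¬ready U A[lock U ¬ready]]: least fixpoint, start Z0 = {n1, n4}, add states with some successor in Z. Z1 = {n1, n3, n4, n6}; Z2 = {n1, n2, n3, n4, n6}; fixed.
Sat(EF E[¬ready U A[lock U ¬ready]]) = {n1, n2, n3, n4, n6}
n7 ∉ Sat(EF E[¬ready U A[lock U ¬ready]]) = {n1, n2, n3, n4, n6}, so the formula does not hold at n7.

No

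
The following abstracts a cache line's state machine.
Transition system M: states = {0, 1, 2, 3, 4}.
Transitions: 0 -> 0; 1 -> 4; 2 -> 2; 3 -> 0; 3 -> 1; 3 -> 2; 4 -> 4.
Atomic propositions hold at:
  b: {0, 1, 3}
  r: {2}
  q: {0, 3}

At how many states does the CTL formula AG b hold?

1

AG b: greatest fixpoint, start Z0 = {0, 1, 3}, keep only states in Sat with every successor in Z. Z1 = {0}; fixed.
Sat(AG b) = {0}
|Sat(AG b)| = |{0}| = 1.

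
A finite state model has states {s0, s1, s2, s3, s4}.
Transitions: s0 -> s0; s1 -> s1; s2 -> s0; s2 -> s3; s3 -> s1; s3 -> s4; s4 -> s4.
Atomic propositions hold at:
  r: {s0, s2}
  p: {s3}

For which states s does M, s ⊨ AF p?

AF p: least fixpoint, start Z0 = {s3}, add states with every successor in Z. Already a fixed point.
Sat(AF p) = {s3}

{s3}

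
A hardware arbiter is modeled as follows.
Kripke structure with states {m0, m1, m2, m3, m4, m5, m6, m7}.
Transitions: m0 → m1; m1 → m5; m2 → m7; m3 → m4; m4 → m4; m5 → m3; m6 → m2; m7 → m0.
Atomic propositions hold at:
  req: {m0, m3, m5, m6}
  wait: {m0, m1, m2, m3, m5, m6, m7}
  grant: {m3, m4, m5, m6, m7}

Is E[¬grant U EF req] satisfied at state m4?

Sat(¬grant) = {m0, m1, m2}
EF req: least fixpoint, start Z0 = {m0, m3, m5, m6}, add states with some successor in Z. Z1 = {m0, m1, m3, m5, m6, m7}; Z2 = {m0, m1, m2, m3, m5, m6, m7}; fixed.
Sat(EF req) = {m0, m1, m2, m3, m5, m6, m7}
E[¬grant U EF req]: least fixpoint, start Z0 = Sat(EF req) = {m0, m1, m2, m3, m5, m6, m7}, add states in Sat(¬grant) with some successor in Z. Already a fixed point.
Sat(E[¬grant U EF req]) = {m0, m1, m2, m3, m5, m6, m7}
m4 ∉ Sat(E[¬grant U EF req]) = {m0, m1, m2, m3, m5, m6, m7}, so the formula does not hold at m4.

No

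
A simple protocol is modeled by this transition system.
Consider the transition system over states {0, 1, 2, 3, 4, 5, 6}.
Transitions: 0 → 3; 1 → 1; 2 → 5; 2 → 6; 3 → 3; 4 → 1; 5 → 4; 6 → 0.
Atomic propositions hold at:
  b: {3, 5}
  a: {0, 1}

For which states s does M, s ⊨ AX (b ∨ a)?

Sat(b ∨ a) = {0, 1, 3, 5}
Sat(AX (b ∨ a)) = {s : every successor in {0, 1, 3, 5}} = {0, 1, 3, 4, 6}

{0, 1, 3, 4, 6}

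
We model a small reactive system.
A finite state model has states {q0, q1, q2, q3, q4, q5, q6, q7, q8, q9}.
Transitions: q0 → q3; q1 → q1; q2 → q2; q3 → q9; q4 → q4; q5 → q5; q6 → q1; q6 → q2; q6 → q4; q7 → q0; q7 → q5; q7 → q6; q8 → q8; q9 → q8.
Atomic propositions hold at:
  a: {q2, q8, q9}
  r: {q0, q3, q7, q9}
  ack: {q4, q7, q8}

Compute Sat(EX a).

{q2, q3, q6, q8, q9}

Sat(EX a) = {s : some successor in {q2, q8, q9}} = {q2, q3, q6, q8, q9}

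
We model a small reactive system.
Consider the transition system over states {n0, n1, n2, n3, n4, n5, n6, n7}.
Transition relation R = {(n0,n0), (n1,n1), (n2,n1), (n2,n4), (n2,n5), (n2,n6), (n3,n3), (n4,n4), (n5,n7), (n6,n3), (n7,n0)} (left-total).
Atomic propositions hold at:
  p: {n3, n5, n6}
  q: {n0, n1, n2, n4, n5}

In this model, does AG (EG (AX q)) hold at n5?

No

Sat(AX q) = {s : every successor in {n0, n1, n2, n4, n5}} = {n0, n1, n4, n7}
EG (AX q): greatest fixpoint, start Z0 = {n0, n1, n4, n7}, keep only states in Sat with some successor in Z. Already a fixed point.
Sat(EG (AX q)) = {n0, n1, n4, n7}
AG (EG (AX q)): greatest fixpoint, start Z0 = {n0, n1, n4, n7}, keep only states in Sat with every successor in Z. Already a fixed point.
Sat(AG (EG (AX q))) = {n0, n1, n4, n7}
n5 ∉ Sat(AG (EG (AX q))) = {n0, n1, n4, n7}, so the formula does not hold at n5.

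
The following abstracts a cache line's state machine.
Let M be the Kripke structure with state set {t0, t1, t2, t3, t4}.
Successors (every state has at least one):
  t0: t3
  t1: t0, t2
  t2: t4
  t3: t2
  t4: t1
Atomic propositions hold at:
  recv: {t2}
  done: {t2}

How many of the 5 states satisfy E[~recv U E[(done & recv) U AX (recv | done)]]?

4

Sat(~recv) = {t0, t1, t3, t4}
Sat(done & recv) = {t2}
Sat(recv | done) = {t2}
Sat(AX (recv | done)) = {s : every successor in {t2}} = {t3}
E[(done & recv) U AX (recv | done)]: least fixpoint, start Z0 = Sat(AX (recv | done)) = {t3}, add states in Sat(done & recv) with some successor in Z. Already a fixed point.
Sat(E[(done & recv) U AX (recv | done)]) = {t3}
E[~recv U E[(done & recv) U AX (recv | done)]]: least fixpoint, start Z0 = Sat(E[(done & recv) U AX (recv | done)]) = {t3}, add states in Sat(~recv) with some successor in Z. Z1 = {t0, t3}; Z2 = {t0, t1, t3}; Z3 = {t0, t1, t3, t4}; fixed.
Sat(E[~recv U E[(done & recv) U AX (recv | done)]]) = {t0, t1, t3, t4}
|Sat(E[~recv U E[(done & recv) U AX (recv | done)]])| = |{t0, t1, t3, t4}| = 4.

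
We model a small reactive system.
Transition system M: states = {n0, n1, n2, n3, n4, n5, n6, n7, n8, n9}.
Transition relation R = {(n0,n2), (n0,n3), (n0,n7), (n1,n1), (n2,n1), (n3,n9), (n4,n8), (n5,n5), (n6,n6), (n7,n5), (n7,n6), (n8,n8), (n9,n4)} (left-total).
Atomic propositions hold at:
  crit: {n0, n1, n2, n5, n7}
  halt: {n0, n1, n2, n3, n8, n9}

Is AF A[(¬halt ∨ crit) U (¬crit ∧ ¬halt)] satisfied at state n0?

Sat(¬halt) = {n4, n5, n6, n7}
Sat(¬halt ∨ crit) = {n0, n1, n2, n4, n5, n6, n7}
Sat(¬crit) = {n3, n4, n6, n8, n9}
Sat(¬crit ∧ ¬halt) = {n4, n6}
A[(¬halt ∨ crit) U (¬crit ∧ ¬halt)]: least fixpoint, start Z0 = Sat((¬crit ∧ ¬halt)) = {n4, n6}, add states in Sat(¬halt ∨ crit) with every successor in Z. Already a fixed point.
Sat(A[(¬halt ∨ crit) U (¬crit ∧ ¬halt)]) = {n4, n6}
AF A[(¬halt ∨ crit) U (¬crit ∧ ¬halt)]: least fixpoint, start Z0 = {n4, n6}, add states with every successor in Z. Z1 = {n4, n6, n9}; Z2 = {n3, n4, n6, n9}; fixed.
Sat(AF A[(¬halt ∨ crit) U (¬crit ∧ ¬halt)]) = {n3, n4, n6, n9}
n0 ∉ Sat(AF A[(¬halt ∨ crit) U (¬crit ∧ ¬halt)]) = {n3, n4, n6, n9}, so the formula does not hold at n0.

No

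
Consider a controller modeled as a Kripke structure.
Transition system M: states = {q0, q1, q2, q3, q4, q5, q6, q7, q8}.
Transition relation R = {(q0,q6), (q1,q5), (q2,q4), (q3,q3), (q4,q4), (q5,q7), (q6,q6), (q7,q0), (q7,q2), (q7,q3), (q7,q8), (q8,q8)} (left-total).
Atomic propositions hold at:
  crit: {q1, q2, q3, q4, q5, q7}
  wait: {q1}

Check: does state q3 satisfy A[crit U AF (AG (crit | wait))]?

Sat(crit | wait) = {q1, q2, q3, q4, q5, q7}
AG (crit | wait): greatest fixpoint, start Z0 = {q1, q2, q3, q4, q5, q7}, keep only states in Sat with every successor in Z. Z1 = {q1, q2, q3, q4, q5}; Z2 = {q1, q2, q3, q4}; Z3 = {q2, q3, q4}; fixed.
Sat(AG (crit | wait)) = {q2, q3, q4}
AF (AG (crit | wait)): least fixpoint, start Z0 = {q2, q3, q4}, add states with every successor in Z. Already a fixed point.
Sat(AF (AG (crit | wait))) = {q2, q3, q4}
A[crit U AF (AG (crit | wait))]: least fixpoint, start Z0 = Sat(AF (AG (crit | wait))) = {q2, q3, q4}, add states in Sat(crit) with every successor in Z. Already a fixed point.
Sat(A[crit U AF (AG (crit | wait))]) = {q2, q3, q4}
q3 ∈ Sat(A[crit U AF (AG (crit | wait))]) = {q2, q3, q4}, so the formula holds at q3.

Yes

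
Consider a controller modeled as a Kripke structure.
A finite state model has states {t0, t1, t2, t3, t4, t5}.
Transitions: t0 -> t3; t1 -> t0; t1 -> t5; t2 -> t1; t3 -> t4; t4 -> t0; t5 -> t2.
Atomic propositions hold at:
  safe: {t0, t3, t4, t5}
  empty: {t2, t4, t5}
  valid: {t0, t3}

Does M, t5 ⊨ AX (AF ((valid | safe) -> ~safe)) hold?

Yes

Sat(valid | safe) = {t0, t3, t4, t5}
Sat(~safe) = {t1, t2}
Sat((valid | safe) -> ~safe) = {t1, t2}
AF ((valid | safe) -> ~safe): least fixpoint, start Z0 = {t1, t2}, add states with every successor in Z. Z1 = {t1, t2, t5}; fixed.
Sat(AF ((valid | safe) -> ~safe)) = {t1, t2, t5}
Sat(AX (AF ((valid | safe) -> ~safe))) = {s : every successor in {t1, t2, t5}} = {t2, t5}
t5 ∈ Sat(AX (AF ((valid | safe) -> ~safe))) = {t2, t5}, so the formula holds at t5.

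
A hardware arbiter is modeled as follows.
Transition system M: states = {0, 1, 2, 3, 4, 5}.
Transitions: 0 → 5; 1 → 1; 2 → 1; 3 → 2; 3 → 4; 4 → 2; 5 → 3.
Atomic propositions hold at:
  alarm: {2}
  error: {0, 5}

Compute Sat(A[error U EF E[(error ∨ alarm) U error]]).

Sat(error ∨ alarm) = {0, 2, 5}
E[(error ∨ alarm) U error]: least fixpoint, start Z0 = Sat(error) = {0, 5}, add states in Sat(error ∨ alarm) with some successor in Z. Already a fixed point.
Sat(E[(error ∨ alarm) U error]) = {0, 5}
EF E[(error ∨ alarm) U error]: least fixpoint, start Z0 = {0, 5}, add states with some successor in Z. Already a fixed point.
Sat(EF E[(error ∨ alarm) U error]) = {0, 5}
A[error U EF E[(error ∨ alarm) U error]]: least fixpoint, start Z0 = Sat(EF E[(error ∨ alarm) U error]) = {0, 5}, add states in Sat(error) with every successor in Z. Already a fixed point.
Sat(A[error U EF E[(error ∨ alarm) U error]]) = {0, 5}

{0, 5}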